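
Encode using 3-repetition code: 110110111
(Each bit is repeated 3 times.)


Each bit -> 3 copies

111111000111111000111111111


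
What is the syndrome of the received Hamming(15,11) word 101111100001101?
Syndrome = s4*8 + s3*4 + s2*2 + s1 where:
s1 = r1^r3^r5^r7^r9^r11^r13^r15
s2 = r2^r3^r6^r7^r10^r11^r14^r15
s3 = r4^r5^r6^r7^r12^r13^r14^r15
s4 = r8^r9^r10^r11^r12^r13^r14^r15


s1=0, s2=0, s3=1, s4=1

Syndrome = 12 (error at position 12)


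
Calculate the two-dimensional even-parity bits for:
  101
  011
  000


Row parities: 000
Column parities: 110

Row P: 000, Col P: 110, Corner: 0


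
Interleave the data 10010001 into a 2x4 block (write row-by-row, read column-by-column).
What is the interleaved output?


Matrix:
  1001
  0001
Read columns: 10000011

10000011


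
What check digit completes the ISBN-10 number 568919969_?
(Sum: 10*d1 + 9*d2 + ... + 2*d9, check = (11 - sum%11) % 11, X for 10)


Weighted sum: 354
354 mod 11 = 2

Check digit: 9


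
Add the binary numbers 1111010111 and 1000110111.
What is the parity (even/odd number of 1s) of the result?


1111010111 = 983
1000110111 = 567
Sum = 1550 = 11000001110
1s count = 5

odd parity (5 ones in 11000001110)


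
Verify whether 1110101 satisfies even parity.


Number of 1s: 5

No, parity error (5 ones)


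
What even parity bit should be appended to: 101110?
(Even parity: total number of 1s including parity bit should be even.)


Number of 1s in data: 4
Parity bit: 0

0


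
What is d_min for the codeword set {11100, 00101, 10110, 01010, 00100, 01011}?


Comparing all pairs, minimum distance: 1
Can detect 0 errors, correct 0 errors

1


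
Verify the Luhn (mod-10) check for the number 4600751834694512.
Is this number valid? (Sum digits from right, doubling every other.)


Luhn sum = 73
73 mod 10 = 3

Invalid (Luhn sum mod 10 = 3)


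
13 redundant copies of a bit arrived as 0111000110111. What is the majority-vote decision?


Ones: 8 out of 13
Threshold: 7

1 (8/13 voted 1)


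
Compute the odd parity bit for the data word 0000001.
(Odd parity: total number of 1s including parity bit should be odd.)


Number of 1s in data: 1
Parity bit: 0

0


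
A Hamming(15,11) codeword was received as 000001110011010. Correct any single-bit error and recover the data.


Syndrome = 0: no error detected

Data: 00110011010 (no errors)


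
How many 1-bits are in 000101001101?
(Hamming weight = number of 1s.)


Counting 1s in 000101001101

5


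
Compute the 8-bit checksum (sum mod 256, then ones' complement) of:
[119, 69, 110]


Sum = 298 mod 256 = 42
Complement = 213

213


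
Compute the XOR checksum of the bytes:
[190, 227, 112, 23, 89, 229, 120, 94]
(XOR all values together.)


XOR chain: 190 ^ 227 ^ 112 ^ 23 ^ 89 ^ 229 ^ 120 ^ 94 = 160

160


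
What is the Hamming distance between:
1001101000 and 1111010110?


XOR: 0110111110
Count of 1s: 7

7


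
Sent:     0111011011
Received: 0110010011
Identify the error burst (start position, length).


XOR: 0001001000

Burst at position 3, length 4


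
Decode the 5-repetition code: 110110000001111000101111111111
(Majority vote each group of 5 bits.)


Groups: 11011, 00000, 01111, 00010, 11111, 11111
Majority votes: 101011

101011


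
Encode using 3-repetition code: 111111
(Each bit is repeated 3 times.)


Each bit -> 3 copies

111111111111111111


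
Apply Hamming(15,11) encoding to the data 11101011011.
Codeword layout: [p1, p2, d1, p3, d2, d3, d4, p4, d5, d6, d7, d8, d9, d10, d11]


Parity bits: p1=1, p2=1, p3=1, p4=1

111111011011011


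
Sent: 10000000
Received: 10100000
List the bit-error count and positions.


XOR: 00100000

1 error(s) at position(s): 2


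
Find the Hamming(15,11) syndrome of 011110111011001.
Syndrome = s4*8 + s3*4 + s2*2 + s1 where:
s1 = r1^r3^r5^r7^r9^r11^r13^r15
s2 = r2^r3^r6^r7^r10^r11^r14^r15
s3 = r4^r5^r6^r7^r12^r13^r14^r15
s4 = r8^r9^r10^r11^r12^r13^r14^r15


s1=0, s2=1, s3=1, s4=1

Syndrome = 14 (error at position 14)


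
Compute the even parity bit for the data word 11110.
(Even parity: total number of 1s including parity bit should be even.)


Number of 1s in data: 4
Parity bit: 0

0


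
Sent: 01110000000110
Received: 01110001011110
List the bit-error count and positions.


XOR: 00000001011000

3 error(s) at position(s): 7, 9, 10


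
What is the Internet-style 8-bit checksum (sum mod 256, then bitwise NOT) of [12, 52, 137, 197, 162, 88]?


Sum = 648 mod 256 = 136
Complement = 119

119


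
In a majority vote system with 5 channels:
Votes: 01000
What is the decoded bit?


Ones: 1 out of 5
Threshold: 3

0 (1/5 voted 1)


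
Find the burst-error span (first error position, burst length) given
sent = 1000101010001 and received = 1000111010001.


XOR: 0000010000000

Burst at position 5, length 1


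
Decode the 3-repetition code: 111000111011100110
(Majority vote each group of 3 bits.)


Groups: 111, 000, 111, 011, 100, 110
Majority votes: 101101

101101


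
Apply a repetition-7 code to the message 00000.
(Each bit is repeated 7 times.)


Each bit -> 7 copies

00000000000000000000000000000000000


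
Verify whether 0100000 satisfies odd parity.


Number of 1s: 1

Yes, parity is correct (1 ones)


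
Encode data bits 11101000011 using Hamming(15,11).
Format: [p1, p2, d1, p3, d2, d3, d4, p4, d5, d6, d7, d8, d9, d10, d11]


Parity bits: p1=0, p2=0, p3=0, p4=1

001011011000011


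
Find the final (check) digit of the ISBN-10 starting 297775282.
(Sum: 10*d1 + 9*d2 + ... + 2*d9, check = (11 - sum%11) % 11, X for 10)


Weighted sum: 309
309 mod 11 = 1

Check digit: X


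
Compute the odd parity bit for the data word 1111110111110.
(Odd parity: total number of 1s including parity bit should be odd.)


Number of 1s in data: 11
Parity bit: 0

0


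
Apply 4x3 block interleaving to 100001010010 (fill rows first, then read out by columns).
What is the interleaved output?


Matrix:
  100
  001
  010
  010
Read columns: 100000110100

100000110100


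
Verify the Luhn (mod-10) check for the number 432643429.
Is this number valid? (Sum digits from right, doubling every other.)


Luhn sum = 42
42 mod 10 = 2

Invalid (Luhn sum mod 10 = 2)


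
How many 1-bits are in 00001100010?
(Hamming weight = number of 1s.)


Counting 1s in 00001100010

3


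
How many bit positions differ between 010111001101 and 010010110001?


XOR: 000101111100
Count of 1s: 6

6


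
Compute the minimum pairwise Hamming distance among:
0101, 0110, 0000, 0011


Comparing all pairs, minimum distance: 2
Can detect 1 errors, correct 0 errors

2


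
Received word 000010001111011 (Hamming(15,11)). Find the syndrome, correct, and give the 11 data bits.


Syndrome = 0: no error detected

Data: 01001111011 (no errors)


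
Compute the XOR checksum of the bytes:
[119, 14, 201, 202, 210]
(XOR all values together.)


XOR chain: 119 ^ 14 ^ 201 ^ 202 ^ 210 = 168

168


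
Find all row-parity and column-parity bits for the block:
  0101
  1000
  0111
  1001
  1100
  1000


Row parities: 011001
Column parities: 0111

Row P: 011001, Col P: 0111, Corner: 1


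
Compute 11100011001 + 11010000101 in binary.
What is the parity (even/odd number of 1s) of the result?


11100011001 = 1817
11010000101 = 1669
Sum = 3486 = 110110011110
1s count = 8

even parity (8 ones in 110110011110)


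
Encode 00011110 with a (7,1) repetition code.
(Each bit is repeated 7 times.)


Each bit -> 7 copies

00000000000000000000011111111111111111111111111110000000


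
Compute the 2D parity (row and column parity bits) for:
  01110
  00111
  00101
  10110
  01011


Row parities: 11011
Column parities: 10001

Row P: 11011, Col P: 10001, Corner: 0


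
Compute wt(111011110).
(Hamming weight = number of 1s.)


Counting 1s in 111011110

7


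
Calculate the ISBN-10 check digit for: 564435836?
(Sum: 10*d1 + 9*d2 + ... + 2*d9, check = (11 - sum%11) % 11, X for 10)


Weighted sum: 260
260 mod 11 = 7

Check digit: 4


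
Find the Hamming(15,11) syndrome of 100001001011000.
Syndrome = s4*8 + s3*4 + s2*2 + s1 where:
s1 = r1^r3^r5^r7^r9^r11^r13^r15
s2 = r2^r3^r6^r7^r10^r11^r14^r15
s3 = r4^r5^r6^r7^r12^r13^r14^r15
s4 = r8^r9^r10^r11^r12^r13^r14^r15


s1=1, s2=0, s3=0, s4=1

Syndrome = 9 (error at position 9)


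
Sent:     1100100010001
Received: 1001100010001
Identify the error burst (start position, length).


XOR: 0101000000000

Burst at position 1, length 3


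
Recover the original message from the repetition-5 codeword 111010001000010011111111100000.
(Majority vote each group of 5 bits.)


Groups: 11101, 00010, 00010, 01111, 11111, 00000
Majority votes: 100110

100110


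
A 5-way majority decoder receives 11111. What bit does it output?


Ones: 5 out of 5
Threshold: 3

1 (5/5 voted 1)


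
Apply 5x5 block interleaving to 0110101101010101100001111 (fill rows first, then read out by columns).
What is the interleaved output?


Matrix:
  01101
  01101
  01010
  11000
  01111
Read columns: 0001011111110010010111001

0001011111110010010111001


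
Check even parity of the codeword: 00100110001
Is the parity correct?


Number of 1s: 4

Yes, parity is correct (4 ones)


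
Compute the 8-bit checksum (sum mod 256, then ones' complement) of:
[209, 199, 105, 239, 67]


Sum = 819 mod 256 = 51
Complement = 204

204


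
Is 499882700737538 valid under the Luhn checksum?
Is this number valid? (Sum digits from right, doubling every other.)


Luhn sum = 80
80 mod 10 = 0

Valid (Luhn sum mod 10 = 0)


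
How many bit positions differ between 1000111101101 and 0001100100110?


XOR: 1001011001011
Count of 1s: 7

7


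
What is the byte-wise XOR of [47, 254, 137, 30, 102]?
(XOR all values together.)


XOR chain: 47 ^ 254 ^ 137 ^ 30 ^ 102 = 32

32


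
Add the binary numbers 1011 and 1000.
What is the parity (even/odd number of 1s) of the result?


1011 = 11
1000 = 8
Sum = 19 = 10011
1s count = 3

odd parity (3 ones in 10011)


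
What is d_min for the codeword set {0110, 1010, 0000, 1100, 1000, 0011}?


Comparing all pairs, minimum distance: 1
Can detect 0 errors, correct 0 errors

1


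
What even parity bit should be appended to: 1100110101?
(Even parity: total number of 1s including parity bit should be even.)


Number of 1s in data: 6
Parity bit: 0

0


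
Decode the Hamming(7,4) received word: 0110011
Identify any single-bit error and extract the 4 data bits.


Syndrome = 0: no error detected

Data: 1011 (no errors)


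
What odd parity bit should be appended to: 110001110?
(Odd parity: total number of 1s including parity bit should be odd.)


Number of 1s in data: 5
Parity bit: 0

0


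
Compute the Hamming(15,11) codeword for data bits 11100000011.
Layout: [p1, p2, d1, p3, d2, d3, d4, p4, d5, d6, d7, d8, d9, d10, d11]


Parity bits: p1=1, p2=0, p3=0, p4=0

101011000000011


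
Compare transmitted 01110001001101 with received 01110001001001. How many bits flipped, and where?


XOR: 00000000000100

1 error(s) at position(s): 11


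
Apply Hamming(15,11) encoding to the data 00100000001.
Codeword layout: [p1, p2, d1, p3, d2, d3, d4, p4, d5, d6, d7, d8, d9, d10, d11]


Parity bits: p1=1, p2=0, p3=0, p4=1

100001010000001


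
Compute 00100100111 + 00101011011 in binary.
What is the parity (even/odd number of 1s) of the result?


00100100111 = 295
00101011011 = 347
Sum = 642 = 1010000010
1s count = 3

odd parity (3 ones in 1010000010)


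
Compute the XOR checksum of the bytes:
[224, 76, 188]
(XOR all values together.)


XOR chain: 224 ^ 76 ^ 188 = 16

16


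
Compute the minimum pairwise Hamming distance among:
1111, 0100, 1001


Comparing all pairs, minimum distance: 2
Can detect 1 errors, correct 0 errors

2


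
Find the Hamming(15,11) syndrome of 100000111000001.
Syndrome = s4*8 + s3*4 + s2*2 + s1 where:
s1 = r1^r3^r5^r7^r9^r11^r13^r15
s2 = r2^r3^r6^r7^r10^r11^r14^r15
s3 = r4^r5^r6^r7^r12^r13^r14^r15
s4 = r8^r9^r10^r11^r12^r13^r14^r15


s1=0, s2=0, s3=0, s4=1

Syndrome = 8 (error at position 8)


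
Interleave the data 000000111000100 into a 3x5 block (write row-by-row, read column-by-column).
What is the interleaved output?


Matrix:
  00000
  01110
  00100
Read columns: 000010011010000

000010011010000


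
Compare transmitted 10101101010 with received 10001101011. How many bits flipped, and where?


XOR: 00100000001

2 error(s) at position(s): 2, 10


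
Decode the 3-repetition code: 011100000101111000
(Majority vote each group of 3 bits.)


Groups: 011, 100, 000, 101, 111, 000
Majority votes: 100110

100110


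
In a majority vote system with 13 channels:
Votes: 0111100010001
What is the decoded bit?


Ones: 6 out of 13
Threshold: 7

0 (6/13 voted 1)


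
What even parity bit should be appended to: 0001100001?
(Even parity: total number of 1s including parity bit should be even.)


Number of 1s in data: 3
Parity bit: 1

1


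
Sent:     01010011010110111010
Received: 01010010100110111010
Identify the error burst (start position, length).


XOR: 00000001110000000000

Burst at position 7, length 3


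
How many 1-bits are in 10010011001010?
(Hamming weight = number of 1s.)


Counting 1s in 10010011001010

6


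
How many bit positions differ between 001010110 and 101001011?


XOR: 100011101
Count of 1s: 5

5


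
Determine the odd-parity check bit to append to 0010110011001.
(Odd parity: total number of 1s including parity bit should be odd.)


Number of 1s in data: 6
Parity bit: 1

1


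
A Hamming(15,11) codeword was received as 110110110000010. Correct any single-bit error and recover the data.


Syndrome = 3: error at position 3

Data: 11010000010 (corrected bit 3)


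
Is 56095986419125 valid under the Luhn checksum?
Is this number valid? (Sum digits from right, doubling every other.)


Luhn sum = 67
67 mod 10 = 7

Invalid (Luhn sum mod 10 = 7)


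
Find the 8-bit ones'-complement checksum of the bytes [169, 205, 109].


Sum = 483 mod 256 = 227
Complement = 28

28


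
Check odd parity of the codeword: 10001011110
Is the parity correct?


Number of 1s: 6

No, parity error (6 ones)


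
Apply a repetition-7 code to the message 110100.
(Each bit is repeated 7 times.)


Each bit -> 7 copies

111111111111110000000111111100000000000000


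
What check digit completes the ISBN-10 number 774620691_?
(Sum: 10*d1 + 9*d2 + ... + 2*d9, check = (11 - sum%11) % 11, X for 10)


Weighted sum: 272
272 mod 11 = 8

Check digit: 3


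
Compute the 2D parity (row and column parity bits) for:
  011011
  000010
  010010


Row parities: 010
Column parities: 001011

Row P: 010, Col P: 001011, Corner: 1


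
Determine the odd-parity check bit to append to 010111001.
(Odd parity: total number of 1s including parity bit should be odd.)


Number of 1s in data: 5
Parity bit: 0

0


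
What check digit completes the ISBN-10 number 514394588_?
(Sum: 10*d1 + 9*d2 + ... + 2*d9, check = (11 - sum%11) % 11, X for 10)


Weighted sum: 246
246 mod 11 = 4

Check digit: 7


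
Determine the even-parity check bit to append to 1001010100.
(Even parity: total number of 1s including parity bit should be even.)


Number of 1s in data: 4
Parity bit: 0

0


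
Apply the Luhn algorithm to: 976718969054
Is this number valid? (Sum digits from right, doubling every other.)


Luhn sum = 65
65 mod 10 = 5

Invalid (Luhn sum mod 10 = 5)


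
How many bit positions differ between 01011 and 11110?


XOR: 10101
Count of 1s: 3

3


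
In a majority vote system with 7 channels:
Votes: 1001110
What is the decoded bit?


Ones: 4 out of 7
Threshold: 4

1 (4/7 voted 1)


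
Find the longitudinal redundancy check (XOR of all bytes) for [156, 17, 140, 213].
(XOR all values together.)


XOR chain: 156 ^ 17 ^ 140 ^ 213 = 212

212


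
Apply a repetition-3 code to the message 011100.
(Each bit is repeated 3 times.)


Each bit -> 3 copies

000111111111000000


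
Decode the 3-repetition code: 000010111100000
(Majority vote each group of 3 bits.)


Groups: 000, 010, 111, 100, 000
Majority votes: 00100

00100


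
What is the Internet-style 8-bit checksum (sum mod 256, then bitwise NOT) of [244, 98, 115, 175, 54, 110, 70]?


Sum = 866 mod 256 = 98
Complement = 157

157


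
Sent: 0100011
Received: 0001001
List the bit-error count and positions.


XOR: 0101010

3 error(s) at position(s): 1, 3, 5


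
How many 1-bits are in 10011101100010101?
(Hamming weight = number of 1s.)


Counting 1s in 10011101100010101

9


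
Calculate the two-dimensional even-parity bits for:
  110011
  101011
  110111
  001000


Row parities: 0011
Column parities: 100111

Row P: 0011, Col P: 100111, Corner: 0


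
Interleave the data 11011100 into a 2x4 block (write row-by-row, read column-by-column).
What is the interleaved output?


Matrix:
  1101
  1100
Read columns: 11110010

11110010


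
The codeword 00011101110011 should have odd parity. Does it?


Number of 1s: 8

No, parity error (8 ones)


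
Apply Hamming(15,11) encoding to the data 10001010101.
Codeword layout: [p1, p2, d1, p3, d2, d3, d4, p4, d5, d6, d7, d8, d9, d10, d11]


Parity bits: p1=1, p2=1, p3=0, p4=0

111000001010101


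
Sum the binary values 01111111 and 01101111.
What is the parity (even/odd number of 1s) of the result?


01111111 = 127
01101111 = 111
Sum = 238 = 11101110
1s count = 6

even parity (6 ones in 11101110)


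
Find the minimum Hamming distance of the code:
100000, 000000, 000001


Comparing all pairs, minimum distance: 1
Can detect 0 errors, correct 0 errors

1


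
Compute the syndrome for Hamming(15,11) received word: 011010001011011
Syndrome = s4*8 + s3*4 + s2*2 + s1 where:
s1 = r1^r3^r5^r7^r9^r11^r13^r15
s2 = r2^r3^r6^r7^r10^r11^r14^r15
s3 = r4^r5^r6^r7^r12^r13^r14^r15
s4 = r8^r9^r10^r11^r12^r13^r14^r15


s1=1, s2=1, s3=0, s4=1

Syndrome = 11 (error at position 11)


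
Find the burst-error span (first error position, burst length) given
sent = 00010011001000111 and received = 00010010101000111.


XOR: 00000001100000000

Burst at position 7, length 2


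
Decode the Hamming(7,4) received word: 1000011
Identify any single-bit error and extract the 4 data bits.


Syndrome = 0: no error detected

Data: 0011 (no errors)


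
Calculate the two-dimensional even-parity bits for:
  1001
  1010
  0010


Row parities: 001
Column parities: 0001

Row P: 001, Col P: 0001, Corner: 1


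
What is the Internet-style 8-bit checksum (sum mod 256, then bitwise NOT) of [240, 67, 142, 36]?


Sum = 485 mod 256 = 229
Complement = 26

26


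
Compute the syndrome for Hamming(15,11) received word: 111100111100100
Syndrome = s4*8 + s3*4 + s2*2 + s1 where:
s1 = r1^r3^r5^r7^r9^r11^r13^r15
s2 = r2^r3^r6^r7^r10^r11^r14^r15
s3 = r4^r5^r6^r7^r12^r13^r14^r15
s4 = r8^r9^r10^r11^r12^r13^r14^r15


s1=1, s2=0, s3=1, s4=0

Syndrome = 5 (error at position 5)


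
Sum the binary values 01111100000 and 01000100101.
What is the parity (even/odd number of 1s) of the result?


01111100000 = 992
01000100101 = 549
Sum = 1541 = 11000000101
1s count = 4

even parity (4 ones in 11000000101)


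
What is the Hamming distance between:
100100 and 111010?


XOR: 011110
Count of 1s: 4

4


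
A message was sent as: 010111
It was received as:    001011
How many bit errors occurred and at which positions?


XOR: 011100

3 error(s) at position(s): 1, 2, 3


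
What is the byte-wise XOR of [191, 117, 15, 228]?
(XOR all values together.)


XOR chain: 191 ^ 117 ^ 15 ^ 228 = 33

33


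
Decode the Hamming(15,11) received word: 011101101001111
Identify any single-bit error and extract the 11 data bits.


Syndrome = 13: error at position 13

Data: 10111001011 (corrected bit 13)


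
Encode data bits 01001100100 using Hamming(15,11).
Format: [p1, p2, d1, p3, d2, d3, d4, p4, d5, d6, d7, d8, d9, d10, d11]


Parity bits: p1=1, p2=1, p3=0, p4=1

110010011100100


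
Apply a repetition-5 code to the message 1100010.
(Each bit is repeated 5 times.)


Each bit -> 5 copies

11111111110000000000000001111100000


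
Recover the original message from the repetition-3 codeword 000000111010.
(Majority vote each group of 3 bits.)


Groups: 000, 000, 111, 010
Majority votes: 0010

0010


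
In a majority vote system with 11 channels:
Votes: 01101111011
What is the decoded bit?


Ones: 8 out of 11
Threshold: 6

1 (8/11 voted 1)


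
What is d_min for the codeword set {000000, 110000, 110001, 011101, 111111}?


Comparing all pairs, minimum distance: 1
Can detect 0 errors, correct 0 errors

1


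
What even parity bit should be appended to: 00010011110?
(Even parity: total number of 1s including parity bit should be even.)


Number of 1s in data: 5
Parity bit: 1

1


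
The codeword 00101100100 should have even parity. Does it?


Number of 1s: 4

Yes, parity is correct (4 ones)


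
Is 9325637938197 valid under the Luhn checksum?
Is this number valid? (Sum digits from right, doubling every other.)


Luhn sum = 73
73 mod 10 = 3

Invalid (Luhn sum mod 10 = 3)


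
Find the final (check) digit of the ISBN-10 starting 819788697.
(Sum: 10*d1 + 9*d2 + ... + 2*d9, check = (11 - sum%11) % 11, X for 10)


Weighted sum: 363
363 mod 11 = 0

Check digit: 0


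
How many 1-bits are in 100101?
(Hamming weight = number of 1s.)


Counting 1s in 100101

3


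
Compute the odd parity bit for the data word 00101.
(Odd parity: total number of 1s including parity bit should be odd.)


Number of 1s in data: 2
Parity bit: 1

1


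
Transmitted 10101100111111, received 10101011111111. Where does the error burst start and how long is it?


XOR: 00000111000000

Burst at position 5, length 3


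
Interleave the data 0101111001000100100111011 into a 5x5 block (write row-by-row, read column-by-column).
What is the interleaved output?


Matrix:
  01011
  11001
  00010
  01001
  11011
Read columns: 0100111011000001010111011

0100111011000001010111011


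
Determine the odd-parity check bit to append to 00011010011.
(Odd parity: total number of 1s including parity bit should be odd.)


Number of 1s in data: 5
Parity bit: 0

0


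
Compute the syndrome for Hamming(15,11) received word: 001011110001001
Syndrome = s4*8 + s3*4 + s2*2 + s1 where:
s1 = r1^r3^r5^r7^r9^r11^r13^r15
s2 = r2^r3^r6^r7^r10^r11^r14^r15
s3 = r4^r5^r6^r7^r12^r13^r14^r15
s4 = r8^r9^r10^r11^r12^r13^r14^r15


s1=0, s2=0, s3=1, s4=1

Syndrome = 12 (error at position 12)


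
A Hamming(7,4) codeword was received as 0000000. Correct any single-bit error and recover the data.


Syndrome = 0: no error detected

Data: 0000 (no errors)


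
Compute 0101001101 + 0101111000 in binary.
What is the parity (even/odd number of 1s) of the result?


0101001101 = 333
0101111000 = 376
Sum = 709 = 1011000101
1s count = 5

odd parity (5 ones in 1011000101)


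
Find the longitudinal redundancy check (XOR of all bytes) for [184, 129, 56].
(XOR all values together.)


XOR chain: 184 ^ 129 ^ 56 = 1

1


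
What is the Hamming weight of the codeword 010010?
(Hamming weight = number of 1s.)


Counting 1s in 010010

2


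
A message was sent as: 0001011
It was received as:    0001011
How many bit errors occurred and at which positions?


XOR: 0000000

0 errors (received matches sent)


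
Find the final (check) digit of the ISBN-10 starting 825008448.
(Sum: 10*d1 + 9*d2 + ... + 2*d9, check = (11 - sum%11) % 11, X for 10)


Weighted sum: 222
222 mod 11 = 2

Check digit: 9


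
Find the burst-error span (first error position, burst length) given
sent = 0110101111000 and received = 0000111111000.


XOR: 0110010000000

Burst at position 1, length 5


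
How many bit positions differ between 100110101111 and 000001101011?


XOR: 100111000100
Count of 1s: 5

5


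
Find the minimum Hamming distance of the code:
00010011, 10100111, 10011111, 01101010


Comparing all pairs, minimum distance: 3
Can detect 2 errors, correct 1 errors

3


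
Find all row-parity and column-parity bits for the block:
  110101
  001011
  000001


Row parities: 011
Column parities: 111111

Row P: 011, Col P: 111111, Corner: 0


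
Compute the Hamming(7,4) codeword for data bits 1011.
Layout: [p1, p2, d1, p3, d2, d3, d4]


Parity bits: p1=0, p2=1, p3=0

0110011


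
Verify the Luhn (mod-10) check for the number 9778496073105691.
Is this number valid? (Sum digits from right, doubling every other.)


Luhn sum = 76
76 mod 10 = 6

Invalid (Luhn sum mod 10 = 6)


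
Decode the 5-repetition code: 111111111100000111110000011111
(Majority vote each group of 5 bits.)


Groups: 11111, 11111, 00000, 11111, 00000, 11111
Majority votes: 110101

110101


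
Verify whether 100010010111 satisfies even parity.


Number of 1s: 6

Yes, parity is correct (6 ones)


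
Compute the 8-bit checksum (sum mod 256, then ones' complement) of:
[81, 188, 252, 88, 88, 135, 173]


Sum = 1005 mod 256 = 237
Complement = 18

18


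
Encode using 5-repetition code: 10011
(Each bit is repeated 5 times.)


Each bit -> 5 copies

1111100000000001111111111


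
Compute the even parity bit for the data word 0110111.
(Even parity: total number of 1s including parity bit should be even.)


Number of 1s in data: 5
Parity bit: 1

1


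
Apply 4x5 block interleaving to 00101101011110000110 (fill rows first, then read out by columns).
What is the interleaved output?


Matrix:
  00101
  10101
  11100
  00110
Read columns: 01100010111100011100

01100010111100011100


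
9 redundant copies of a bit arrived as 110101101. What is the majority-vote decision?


Ones: 6 out of 9
Threshold: 5

1 (6/9 voted 1)


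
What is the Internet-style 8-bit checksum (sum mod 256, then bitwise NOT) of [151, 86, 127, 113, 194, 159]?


Sum = 830 mod 256 = 62
Complement = 193

193


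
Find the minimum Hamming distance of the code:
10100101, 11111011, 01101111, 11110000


Comparing all pairs, minimum distance: 3
Can detect 2 errors, correct 1 errors

3


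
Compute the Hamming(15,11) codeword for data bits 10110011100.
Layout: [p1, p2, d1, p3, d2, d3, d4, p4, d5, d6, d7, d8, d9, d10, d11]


Parity bits: p1=0, p2=0, p3=0, p4=1

001001110011100


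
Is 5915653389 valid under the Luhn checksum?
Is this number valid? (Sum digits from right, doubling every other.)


Luhn sum = 50
50 mod 10 = 0

Valid (Luhn sum mod 10 = 0)


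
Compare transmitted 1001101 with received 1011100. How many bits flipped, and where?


XOR: 0010001

2 error(s) at position(s): 2, 6


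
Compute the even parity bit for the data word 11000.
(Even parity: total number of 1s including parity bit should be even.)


Number of 1s in data: 2
Parity bit: 0

0


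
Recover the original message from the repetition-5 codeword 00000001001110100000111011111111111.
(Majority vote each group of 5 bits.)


Groups: 00000, 00100, 11101, 00000, 11101, 11111, 11111
Majority votes: 0010111

0010111


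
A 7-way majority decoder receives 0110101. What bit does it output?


Ones: 4 out of 7
Threshold: 4

1 (4/7 voted 1)


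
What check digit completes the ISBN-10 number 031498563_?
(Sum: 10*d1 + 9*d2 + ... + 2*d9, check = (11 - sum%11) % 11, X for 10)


Weighted sum: 201
201 mod 11 = 3

Check digit: 8


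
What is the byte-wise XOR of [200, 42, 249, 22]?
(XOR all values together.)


XOR chain: 200 ^ 42 ^ 249 ^ 22 = 13

13


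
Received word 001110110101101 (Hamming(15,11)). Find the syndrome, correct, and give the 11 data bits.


Syndrome = 9: error at position 9

Data: 11011101101 (corrected bit 9)


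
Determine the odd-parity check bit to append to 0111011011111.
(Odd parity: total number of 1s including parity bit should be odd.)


Number of 1s in data: 10
Parity bit: 1

1


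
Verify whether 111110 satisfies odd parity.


Number of 1s: 5

Yes, parity is correct (5 ones)


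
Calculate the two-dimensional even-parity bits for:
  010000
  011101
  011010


Row parities: 101
Column parities: 010111

Row P: 101, Col P: 010111, Corner: 0


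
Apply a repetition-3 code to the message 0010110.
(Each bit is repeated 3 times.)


Each bit -> 3 copies

000000111000111111000


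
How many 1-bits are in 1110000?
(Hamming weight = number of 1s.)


Counting 1s in 1110000

3


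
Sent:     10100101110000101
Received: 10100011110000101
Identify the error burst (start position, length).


XOR: 00000110000000000

Burst at position 5, length 2


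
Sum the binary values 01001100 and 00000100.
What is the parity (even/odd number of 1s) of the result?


01001100 = 76
00000100 = 4
Sum = 80 = 1010000
1s count = 2

even parity (2 ones in 1010000)


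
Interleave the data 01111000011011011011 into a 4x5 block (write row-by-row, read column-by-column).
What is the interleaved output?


Matrix:
  01111
  00001
  10110
  11011
Read columns: 00111001101010111101

00111001101010111101


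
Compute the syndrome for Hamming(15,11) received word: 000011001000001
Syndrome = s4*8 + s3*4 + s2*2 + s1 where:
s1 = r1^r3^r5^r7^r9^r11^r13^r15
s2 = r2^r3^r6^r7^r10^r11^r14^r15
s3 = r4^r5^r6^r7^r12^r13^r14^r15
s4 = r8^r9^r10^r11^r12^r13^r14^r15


s1=1, s2=0, s3=1, s4=0

Syndrome = 5 (error at position 5)


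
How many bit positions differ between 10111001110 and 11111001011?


XOR: 01000000101
Count of 1s: 3

3


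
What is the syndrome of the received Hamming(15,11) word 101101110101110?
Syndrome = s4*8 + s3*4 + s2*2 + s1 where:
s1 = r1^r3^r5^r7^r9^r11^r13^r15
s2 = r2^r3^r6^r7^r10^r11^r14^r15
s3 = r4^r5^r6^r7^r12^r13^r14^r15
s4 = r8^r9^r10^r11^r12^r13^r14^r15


s1=0, s2=1, s3=0, s4=1

Syndrome = 10 (error at position 10)


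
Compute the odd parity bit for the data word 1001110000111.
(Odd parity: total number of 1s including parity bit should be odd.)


Number of 1s in data: 7
Parity bit: 0

0


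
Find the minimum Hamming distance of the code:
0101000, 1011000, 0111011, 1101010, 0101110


Comparing all pairs, minimum distance: 2
Can detect 1 errors, correct 0 errors

2


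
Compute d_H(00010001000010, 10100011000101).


XOR: 10110010000111
Count of 1s: 7

7


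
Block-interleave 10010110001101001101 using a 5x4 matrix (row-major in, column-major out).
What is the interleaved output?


Matrix:
  1001
  0110
  0011
  0100
  1101
Read columns: 10001010110110010101

10001010110110010101


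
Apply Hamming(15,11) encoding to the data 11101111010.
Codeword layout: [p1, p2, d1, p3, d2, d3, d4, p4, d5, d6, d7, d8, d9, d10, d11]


Parity bits: p1=0, p2=1, p3=0, p4=1

011011011111010


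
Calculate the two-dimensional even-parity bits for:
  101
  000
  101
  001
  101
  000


Row parities: 000100
Column parities: 100

Row P: 000100, Col P: 100, Corner: 1


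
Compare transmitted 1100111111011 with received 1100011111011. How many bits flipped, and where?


XOR: 0000100000000

1 error(s) at position(s): 4


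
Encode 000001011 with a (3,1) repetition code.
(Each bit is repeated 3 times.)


Each bit -> 3 copies

000000000000000111000111111


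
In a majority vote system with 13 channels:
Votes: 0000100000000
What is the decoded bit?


Ones: 1 out of 13
Threshold: 7

0 (1/13 voted 1)


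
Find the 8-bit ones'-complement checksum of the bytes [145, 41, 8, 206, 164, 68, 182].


Sum = 814 mod 256 = 46
Complement = 209

209


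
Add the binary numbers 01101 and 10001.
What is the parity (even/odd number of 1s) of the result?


01101 = 13
10001 = 17
Sum = 30 = 11110
1s count = 4

even parity (4 ones in 11110)


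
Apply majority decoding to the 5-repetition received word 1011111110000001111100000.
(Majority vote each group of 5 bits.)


Groups: 10111, 11110, 00000, 11111, 00000
Majority votes: 11010

11010


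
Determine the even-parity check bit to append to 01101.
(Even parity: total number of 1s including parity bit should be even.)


Number of 1s in data: 3
Parity bit: 1

1


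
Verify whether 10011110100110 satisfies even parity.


Number of 1s: 8

Yes, parity is correct (8 ones)


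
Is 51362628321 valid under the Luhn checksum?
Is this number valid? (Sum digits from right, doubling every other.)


Luhn sum = 35
35 mod 10 = 5

Invalid (Luhn sum mod 10 = 5)


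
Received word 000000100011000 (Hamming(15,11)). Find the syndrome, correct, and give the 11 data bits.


Syndrome = 0: no error detected

Data: 00010011000 (no errors)


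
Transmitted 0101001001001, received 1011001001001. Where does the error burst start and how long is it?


XOR: 1110000000000

Burst at position 0, length 3


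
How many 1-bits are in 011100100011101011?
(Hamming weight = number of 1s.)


Counting 1s in 011100100011101011

10


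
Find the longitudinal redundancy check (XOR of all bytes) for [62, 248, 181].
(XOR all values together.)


XOR chain: 62 ^ 248 ^ 181 = 115

115


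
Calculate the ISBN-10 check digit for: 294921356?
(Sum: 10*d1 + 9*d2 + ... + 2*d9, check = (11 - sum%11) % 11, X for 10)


Weighted sum: 252
252 mod 11 = 10

Check digit: 1


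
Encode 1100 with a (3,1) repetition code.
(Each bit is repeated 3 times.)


Each bit -> 3 copies

111111000000


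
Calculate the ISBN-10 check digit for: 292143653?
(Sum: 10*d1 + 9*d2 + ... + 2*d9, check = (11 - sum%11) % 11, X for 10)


Weighted sum: 208
208 mod 11 = 10

Check digit: 1


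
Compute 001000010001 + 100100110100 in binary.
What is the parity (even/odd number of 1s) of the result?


001000010001 = 529
100100110100 = 2356
Sum = 2885 = 101101000101
1s count = 6

even parity (6 ones in 101101000101)


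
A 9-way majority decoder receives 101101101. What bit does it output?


Ones: 6 out of 9
Threshold: 5

1 (6/9 voted 1)


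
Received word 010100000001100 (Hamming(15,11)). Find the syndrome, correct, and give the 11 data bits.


Syndrome = 7: error at position 7

Data: 00010001100 (corrected bit 7)


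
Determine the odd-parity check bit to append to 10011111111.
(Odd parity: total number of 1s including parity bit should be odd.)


Number of 1s in data: 9
Parity bit: 0

0


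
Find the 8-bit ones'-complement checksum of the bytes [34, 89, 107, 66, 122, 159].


Sum = 577 mod 256 = 65
Complement = 190

190


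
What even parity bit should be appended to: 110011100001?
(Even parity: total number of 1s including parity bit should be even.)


Number of 1s in data: 6
Parity bit: 0

0


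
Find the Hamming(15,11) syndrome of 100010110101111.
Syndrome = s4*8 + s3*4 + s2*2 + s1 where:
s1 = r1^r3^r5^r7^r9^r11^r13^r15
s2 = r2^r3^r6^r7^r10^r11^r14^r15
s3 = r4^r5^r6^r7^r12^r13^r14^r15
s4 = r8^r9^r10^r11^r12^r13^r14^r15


s1=1, s2=0, s3=0, s4=0

Syndrome = 1 (error at position 1)


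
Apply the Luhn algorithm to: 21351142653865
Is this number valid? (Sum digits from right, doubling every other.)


Luhn sum = 59
59 mod 10 = 9

Invalid (Luhn sum mod 10 = 9)


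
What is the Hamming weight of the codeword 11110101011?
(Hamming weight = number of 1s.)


Counting 1s in 11110101011

8


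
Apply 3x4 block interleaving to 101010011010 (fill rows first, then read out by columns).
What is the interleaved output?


Matrix:
  1010
  1001
  1010
Read columns: 111000101010

111000101010


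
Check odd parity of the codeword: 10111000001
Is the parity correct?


Number of 1s: 5

Yes, parity is correct (5 ones)


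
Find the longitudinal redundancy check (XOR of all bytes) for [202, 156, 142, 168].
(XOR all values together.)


XOR chain: 202 ^ 156 ^ 142 ^ 168 = 112

112


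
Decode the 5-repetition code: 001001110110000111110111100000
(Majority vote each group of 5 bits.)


Groups: 00100, 11101, 10000, 11111, 01111, 00000
Majority votes: 010110

010110


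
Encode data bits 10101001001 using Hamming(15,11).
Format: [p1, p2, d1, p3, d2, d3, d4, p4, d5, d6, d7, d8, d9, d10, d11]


Parity bits: p1=1, p2=1, p3=1, p4=1

111101011001001


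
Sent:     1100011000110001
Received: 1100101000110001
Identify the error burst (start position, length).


XOR: 0000110000000000

Burst at position 4, length 2


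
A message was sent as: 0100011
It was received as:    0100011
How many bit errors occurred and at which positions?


XOR: 0000000

0 errors (received matches sent)


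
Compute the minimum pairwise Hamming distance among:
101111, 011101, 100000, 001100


Comparing all pairs, minimum distance: 2
Can detect 1 errors, correct 0 errors

2


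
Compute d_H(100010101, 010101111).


XOR: 110111010
Count of 1s: 6

6


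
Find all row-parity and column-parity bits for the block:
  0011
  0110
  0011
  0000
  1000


Row parities: 00001
Column parities: 1110

Row P: 00001, Col P: 1110, Corner: 1


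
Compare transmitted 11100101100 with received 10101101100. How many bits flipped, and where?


XOR: 01001000000

2 error(s) at position(s): 1, 4


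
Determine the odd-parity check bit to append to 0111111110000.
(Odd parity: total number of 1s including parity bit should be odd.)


Number of 1s in data: 8
Parity bit: 1

1


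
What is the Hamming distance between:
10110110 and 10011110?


XOR: 00101000
Count of 1s: 2

2


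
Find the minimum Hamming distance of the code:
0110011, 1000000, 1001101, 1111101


Comparing all pairs, minimum distance: 2
Can detect 1 errors, correct 0 errors

2


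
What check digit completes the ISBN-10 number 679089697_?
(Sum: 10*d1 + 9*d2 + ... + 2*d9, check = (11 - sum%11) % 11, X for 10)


Weighted sum: 353
353 mod 11 = 1

Check digit: X


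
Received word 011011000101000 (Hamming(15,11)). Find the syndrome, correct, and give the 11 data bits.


Syndrome = 4: error at position 4

Data: 11100101000 (corrected bit 4)


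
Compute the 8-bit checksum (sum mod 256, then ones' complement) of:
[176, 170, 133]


Sum = 479 mod 256 = 223
Complement = 32

32


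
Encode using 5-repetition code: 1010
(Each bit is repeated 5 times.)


Each bit -> 5 copies

11111000001111100000


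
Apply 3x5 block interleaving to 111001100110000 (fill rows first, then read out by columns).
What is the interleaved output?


Matrix:
  11100
  11001
  10000
Read columns: 111110100000010

111110100000010


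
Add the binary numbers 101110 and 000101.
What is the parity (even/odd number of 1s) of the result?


101110 = 46
000101 = 5
Sum = 51 = 110011
1s count = 4

even parity (4 ones in 110011)


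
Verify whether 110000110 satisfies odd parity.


Number of 1s: 4

No, parity error (4 ones)


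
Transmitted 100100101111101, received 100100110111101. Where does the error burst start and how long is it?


XOR: 000000011000000

Burst at position 7, length 2


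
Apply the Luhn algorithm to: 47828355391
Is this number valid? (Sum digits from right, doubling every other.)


Luhn sum = 54
54 mod 10 = 4

Invalid (Luhn sum mod 10 = 4)


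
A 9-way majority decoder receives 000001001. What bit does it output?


Ones: 2 out of 9
Threshold: 5

0 (2/9 voted 1)


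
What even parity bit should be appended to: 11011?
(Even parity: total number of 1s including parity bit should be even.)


Number of 1s in data: 4
Parity bit: 0

0


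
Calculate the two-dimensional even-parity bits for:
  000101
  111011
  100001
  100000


Row parities: 0101
Column parities: 111111

Row P: 0101, Col P: 111111, Corner: 0
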